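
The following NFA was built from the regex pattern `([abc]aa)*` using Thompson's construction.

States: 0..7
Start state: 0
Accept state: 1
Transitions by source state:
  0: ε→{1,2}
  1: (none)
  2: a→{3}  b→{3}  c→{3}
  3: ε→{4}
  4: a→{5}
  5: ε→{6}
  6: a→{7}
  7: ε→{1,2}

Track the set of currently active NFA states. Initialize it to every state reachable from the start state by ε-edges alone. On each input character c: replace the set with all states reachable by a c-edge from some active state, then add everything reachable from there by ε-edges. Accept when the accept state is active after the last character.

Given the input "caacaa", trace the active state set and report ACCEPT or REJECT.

start: ε-closure({0}) = {0,1,2}
'c' @ 1: {3,4}
'a' @ 2: {5,6}
'a' @ 3: {1,2,7}  [accepting]
'c' @ 4: {3,4}
'a' @ 5: {5,6}
'a' @ 6: {1,2,7}  [accepting]
after full input: {1,2,7}  (accept=1 in)

Answer: ACCEPT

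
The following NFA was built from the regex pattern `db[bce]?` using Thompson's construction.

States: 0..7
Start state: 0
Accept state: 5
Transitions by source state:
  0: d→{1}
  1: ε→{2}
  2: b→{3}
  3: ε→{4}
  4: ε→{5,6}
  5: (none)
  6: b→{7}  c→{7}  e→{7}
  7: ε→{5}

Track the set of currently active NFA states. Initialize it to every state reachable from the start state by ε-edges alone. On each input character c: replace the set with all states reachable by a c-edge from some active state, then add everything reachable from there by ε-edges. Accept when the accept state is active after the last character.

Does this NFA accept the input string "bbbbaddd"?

initial (ε-close {0}): {0}
'b' @ 1: {}  — no active states
rest 'bbbaddd' ignored (set empty)
after full input: {}  (accept=5 not in)

Answer: REJECT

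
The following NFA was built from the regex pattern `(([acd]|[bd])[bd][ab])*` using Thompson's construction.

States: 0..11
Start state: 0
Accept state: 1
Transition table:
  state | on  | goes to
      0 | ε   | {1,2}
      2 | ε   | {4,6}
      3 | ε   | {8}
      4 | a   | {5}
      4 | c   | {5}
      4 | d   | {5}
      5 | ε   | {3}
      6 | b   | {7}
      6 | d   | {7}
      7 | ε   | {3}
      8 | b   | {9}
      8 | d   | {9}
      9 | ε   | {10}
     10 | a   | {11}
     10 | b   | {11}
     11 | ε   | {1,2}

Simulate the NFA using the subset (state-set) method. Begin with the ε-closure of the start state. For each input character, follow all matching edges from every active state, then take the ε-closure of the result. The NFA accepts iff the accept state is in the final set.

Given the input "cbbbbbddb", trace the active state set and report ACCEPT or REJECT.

Answer: ACCEPT

Trace:
start: ε-closure({0}) = {0,1,2,4,6}
'c' @ 1: {3,5,8}
'b' @ 2: {9,10}
'b' @ 3: {1,2,4,6,11}  (accept∈set)
'b' @ 4: {3,7,8}
'b' @ 5: {9,10}
'b' @ 6: {1,2,4,6,11}  (accept∈set)
'd' @ 7: {3,5,7,8}
'd' @ 8: {9,10}
'b' @ 9: {1,2,4,6,11}  (accept∈set)
after full input: {1,2,4,6,11}  (accept=1 in)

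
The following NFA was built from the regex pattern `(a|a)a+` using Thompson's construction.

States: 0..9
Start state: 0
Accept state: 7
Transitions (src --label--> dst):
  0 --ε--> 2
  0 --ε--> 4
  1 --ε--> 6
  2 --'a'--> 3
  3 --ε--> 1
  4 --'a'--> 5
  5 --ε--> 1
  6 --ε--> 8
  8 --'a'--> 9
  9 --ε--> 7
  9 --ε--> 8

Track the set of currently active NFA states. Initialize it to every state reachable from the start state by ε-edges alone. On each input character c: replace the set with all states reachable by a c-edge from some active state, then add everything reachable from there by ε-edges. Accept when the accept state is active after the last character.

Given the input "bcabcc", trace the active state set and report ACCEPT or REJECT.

initial (ε-close {0}): {0,2,4}
'b' @ 1: {}  — no active states
rest 'cabcc' ignored (set empty)
after full input: {}  (accept=7 not in)

Answer: REJECT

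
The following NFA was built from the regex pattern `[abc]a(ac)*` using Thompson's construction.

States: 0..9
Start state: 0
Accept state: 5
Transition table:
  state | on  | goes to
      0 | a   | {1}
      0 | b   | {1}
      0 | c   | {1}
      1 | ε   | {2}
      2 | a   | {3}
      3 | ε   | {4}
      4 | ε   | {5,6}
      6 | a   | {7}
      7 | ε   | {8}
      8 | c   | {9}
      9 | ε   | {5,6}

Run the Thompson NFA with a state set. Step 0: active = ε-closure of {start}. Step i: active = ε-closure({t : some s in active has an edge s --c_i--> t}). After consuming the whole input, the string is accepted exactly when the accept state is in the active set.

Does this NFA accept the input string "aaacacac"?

Answer: ACCEPT

Trace:
S₀ = ε-closure({0}) = {0}
'a' @ 1: {1,2}
'a' @ 2: {3,4,5,6}  (accept∈set)
'a' @ 3: {7,8}
'c' @ 4: {5,6,9}  (accept∈set)
'a' @ 5: {7,8}
'c' @ 6: {5,6,9}  (accept∈set)
'a' @ 7: {7,8}
'c' @ 8: {5,6,9}  (accept∈set)
end set {5,6,9} — state 5 in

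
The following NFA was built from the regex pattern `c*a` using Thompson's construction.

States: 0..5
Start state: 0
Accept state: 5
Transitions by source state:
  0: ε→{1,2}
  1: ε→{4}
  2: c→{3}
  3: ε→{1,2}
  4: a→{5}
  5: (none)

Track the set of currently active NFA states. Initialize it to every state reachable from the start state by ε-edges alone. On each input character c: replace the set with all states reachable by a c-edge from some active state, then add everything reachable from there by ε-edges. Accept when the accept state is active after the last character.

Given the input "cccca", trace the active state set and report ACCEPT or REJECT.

Answer: ACCEPT

Trace:
start: ε-closure({0}) = {0,1,2,4}
'c' @ 1: {1,2,3,4}
'c' @ 2: {1,2,3,4}
'c' @ 3: {1,2,3,4}
'c' @ 4: {1,2,3,4}
'a' @ 5: {5}  [accepting]
end set {5} — state 5 in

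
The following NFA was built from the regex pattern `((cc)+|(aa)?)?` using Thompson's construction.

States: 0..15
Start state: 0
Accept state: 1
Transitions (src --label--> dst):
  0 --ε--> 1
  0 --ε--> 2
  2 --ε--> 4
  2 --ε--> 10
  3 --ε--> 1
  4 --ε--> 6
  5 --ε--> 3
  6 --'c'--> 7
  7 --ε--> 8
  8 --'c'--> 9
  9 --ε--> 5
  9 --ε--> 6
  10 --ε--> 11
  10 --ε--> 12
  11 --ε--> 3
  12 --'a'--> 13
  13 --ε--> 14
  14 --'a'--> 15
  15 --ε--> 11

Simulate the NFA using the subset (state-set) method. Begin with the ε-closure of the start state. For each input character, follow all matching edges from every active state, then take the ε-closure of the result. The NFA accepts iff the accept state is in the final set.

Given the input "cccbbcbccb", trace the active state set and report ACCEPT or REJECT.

Answer: REJECT

Steps:
initial (ε-close {0}): {0,1,2,3,4,6,10,11,12}
'c' @ 1: {7,8}
'c' @ 2: {1,3,5,6,9}  [accepting]
'c' @ 3: {7,8}
'b' @ 4: {}  — dead — no transitions
rest 'bcbccb' ignored (set empty)
final: {}; accept 1 not in set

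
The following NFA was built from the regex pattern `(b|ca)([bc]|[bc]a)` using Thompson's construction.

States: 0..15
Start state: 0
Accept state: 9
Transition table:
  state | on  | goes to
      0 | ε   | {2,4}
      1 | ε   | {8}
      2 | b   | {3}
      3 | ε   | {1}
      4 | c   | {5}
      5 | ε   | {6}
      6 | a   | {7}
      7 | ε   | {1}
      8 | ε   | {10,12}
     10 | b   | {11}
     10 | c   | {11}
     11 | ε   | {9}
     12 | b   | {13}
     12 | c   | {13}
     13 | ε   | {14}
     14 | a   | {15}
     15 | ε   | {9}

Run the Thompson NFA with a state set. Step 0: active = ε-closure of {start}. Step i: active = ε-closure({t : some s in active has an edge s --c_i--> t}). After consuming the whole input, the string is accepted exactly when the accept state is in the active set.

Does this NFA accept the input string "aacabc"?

S₀ = ε-closure({0}) = {0,2,4}
'a' @ 1: {}  — dead — no transitions
rest 'acabc' ignored (set empty)
final: {}; accept 9 not in set

Answer: REJECT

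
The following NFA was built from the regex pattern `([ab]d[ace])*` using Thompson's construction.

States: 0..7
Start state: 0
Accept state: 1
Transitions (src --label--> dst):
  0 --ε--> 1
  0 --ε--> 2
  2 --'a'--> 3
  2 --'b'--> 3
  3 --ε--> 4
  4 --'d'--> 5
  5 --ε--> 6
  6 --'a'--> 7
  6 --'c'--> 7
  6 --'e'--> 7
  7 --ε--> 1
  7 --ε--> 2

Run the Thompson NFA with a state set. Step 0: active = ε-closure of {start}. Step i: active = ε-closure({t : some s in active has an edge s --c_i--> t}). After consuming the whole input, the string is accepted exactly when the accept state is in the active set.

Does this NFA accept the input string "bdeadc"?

initial (ε-close {0}): {0,1,2}
'b' @ 1: {3,4}
'd' @ 2: {5,6}
'e' @ 3: {1,2,7}  (accept∈set)
'a' @ 4: {3,4}
'd' @ 5: {5,6}
'c' @ 6: {1,2,7}  (accept∈set)
final: {1,2,7}; accept 1 in set

Answer: ACCEPT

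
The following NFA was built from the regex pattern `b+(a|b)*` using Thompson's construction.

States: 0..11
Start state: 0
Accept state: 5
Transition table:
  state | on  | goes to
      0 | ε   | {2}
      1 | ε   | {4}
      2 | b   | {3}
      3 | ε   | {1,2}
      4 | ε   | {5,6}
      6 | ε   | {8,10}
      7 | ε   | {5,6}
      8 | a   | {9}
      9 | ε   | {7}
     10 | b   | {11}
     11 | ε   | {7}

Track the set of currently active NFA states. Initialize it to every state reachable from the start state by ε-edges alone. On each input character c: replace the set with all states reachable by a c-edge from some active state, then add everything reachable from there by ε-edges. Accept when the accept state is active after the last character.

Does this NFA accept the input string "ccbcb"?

Answer: REJECT

Derivation:
S₀ = ε-closure({0}) = {0,2}
'c' @ 1: {}  — dead — no transitions
rest 'cbcb' ignored (set empty)
final: {}; accept 5 not in set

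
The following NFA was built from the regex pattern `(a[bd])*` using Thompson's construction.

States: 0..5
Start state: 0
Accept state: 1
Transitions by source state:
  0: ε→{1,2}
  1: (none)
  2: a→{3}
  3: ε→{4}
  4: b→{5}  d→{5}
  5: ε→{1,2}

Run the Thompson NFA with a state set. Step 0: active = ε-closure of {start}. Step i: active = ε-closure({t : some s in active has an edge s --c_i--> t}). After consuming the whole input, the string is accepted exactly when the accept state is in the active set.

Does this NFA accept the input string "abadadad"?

start: ε-closure({0}) = {0,1,2}
'a' @ 1: {3,4}
'b' @ 2: {1,2,5}  [accepting]
'a' @ 3: {3,4}
'd' @ 4: {1,2,5}  [accepting]
'a' @ 5: {3,4}
'd' @ 6: {1,2,5}  [accepting]
'a' @ 7: {3,4}
'd' @ 8: {1,2,5}  [accepting]
end set {1,2,5} — state 1 in

Answer: ACCEPT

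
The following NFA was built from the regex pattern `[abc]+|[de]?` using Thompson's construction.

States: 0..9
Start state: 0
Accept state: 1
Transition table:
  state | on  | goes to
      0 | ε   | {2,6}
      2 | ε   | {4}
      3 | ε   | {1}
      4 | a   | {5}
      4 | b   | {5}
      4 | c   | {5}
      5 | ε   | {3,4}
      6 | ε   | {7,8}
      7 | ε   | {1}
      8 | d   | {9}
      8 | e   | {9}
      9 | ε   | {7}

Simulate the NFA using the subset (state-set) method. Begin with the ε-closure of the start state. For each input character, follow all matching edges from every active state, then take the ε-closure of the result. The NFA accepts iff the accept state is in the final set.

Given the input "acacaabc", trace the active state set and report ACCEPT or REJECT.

Answer: ACCEPT

Derivation:
S₀ = ε-closure({0}) = {0,1,2,4,6,7,8}
'a' @ 1: {1,3,4,5}  ✓accept
'c' @ 2: {1,3,4,5}  ✓accept
'a' @ 3: {1,3,4,5}  ✓accept
'c' @ 4: {1,3,4,5}  ✓accept
'a' @ 5: {1,3,4,5}  ✓accept
'a' @ 6: {1,3,4,5}  ✓accept
'b' @ 7: {1,3,4,5}  ✓accept
'c' @ 8: {1,3,4,5}  ✓accept
end set {1,3,4,5} — state 1 in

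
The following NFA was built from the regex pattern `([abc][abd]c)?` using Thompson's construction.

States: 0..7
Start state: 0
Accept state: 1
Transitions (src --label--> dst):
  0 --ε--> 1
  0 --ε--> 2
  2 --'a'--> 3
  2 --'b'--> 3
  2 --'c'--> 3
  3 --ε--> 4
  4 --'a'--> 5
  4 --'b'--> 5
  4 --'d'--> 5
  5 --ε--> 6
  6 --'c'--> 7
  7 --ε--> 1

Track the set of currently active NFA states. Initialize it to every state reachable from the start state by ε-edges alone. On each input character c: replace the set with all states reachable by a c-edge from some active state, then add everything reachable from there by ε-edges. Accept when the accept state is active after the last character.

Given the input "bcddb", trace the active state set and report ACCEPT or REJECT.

Answer: REJECT

Trace:
start: ε-closure({0}) = {0,1,2}
'b' @ 1: {3,4}
'c' @ 2: {}  — no active states
rest 'ddb' ignored (set empty)
after full input: {}  (accept=1 not in)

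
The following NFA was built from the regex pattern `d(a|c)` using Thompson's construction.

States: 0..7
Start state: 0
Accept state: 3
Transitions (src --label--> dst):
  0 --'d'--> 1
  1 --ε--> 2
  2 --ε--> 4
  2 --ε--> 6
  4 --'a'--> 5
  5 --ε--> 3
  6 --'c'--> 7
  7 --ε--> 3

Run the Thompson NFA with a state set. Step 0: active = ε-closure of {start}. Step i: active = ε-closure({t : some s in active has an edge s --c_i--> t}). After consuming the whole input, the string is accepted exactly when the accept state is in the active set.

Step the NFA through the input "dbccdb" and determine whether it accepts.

Answer: REJECT

Steps:
start: ε-closure({0}) = {0}
'd' @ 1: {1,2,4,6}
'b' @ 2: {}  — no active states
rest 'ccdb' ignored (set empty)
final: {}; accept 3 not in set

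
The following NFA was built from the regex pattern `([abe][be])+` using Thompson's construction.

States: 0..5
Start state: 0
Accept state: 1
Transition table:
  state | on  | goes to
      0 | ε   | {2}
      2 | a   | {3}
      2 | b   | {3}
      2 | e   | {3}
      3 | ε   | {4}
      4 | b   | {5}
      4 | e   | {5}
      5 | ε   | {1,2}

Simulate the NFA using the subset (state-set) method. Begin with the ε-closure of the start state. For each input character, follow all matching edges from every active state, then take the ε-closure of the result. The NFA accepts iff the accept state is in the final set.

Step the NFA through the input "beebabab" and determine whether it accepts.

initial (ε-close {0}): {0,2}
'b' @ 1: {3,4}
'e' @ 2: {1,2,5}  [accepting]
'e' @ 3: {3,4}
'b' @ 4: {1,2,5}  [accepting]
'a' @ 5: {3,4}
'b' @ 6: {1,2,5}  [accepting]
'a' @ 7: {3,4}
'b' @ 8: {1,2,5}  [accepting]
end set {1,2,5} — state 1 in

Answer: ACCEPT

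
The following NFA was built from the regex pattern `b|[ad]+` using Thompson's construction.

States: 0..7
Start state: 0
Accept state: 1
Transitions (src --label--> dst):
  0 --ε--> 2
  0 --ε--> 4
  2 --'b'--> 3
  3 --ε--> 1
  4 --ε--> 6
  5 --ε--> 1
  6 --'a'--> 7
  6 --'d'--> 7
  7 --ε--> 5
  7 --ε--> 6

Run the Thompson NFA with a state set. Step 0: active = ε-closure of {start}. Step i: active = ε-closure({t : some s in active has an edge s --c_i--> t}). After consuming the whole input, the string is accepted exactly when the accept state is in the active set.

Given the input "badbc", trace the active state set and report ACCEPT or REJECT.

initial (ε-close {0}): {0,2,4,6}
'b' @ 1: {1,3}  (accept∈set)
'a' @ 2: {}  — no active states
rest 'dbc' ignored (set empty)
final: {}; accept 1 not in set

Answer: REJECT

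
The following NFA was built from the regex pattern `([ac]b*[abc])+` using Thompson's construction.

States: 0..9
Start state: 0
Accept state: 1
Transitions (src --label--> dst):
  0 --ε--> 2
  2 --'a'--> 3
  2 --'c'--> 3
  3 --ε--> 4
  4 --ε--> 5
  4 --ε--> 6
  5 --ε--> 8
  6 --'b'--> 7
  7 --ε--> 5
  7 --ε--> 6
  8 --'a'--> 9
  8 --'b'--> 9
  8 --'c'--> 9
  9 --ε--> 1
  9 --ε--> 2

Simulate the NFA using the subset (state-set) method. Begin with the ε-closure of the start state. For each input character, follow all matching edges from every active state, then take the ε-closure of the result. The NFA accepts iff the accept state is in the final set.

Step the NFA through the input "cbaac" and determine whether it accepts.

Answer: ACCEPT

Derivation:
initial (ε-close {0}): {0,2}
'c' @ 1: {3,4,5,6,8}
'b' @ 2: {1,2,5,6,7,8,9}  ✓accept
'a' @ 3: {1,2,3,4,5,6,8,9}  ✓accept
'a' @ 4: {1,2,3,4,5,6,8,9}  ✓accept
'c' @ 5: {1,2,3,4,5,6,8,9}  ✓accept
after full input: {1,2,3,4,5,6,8,9}  (accept=1 in)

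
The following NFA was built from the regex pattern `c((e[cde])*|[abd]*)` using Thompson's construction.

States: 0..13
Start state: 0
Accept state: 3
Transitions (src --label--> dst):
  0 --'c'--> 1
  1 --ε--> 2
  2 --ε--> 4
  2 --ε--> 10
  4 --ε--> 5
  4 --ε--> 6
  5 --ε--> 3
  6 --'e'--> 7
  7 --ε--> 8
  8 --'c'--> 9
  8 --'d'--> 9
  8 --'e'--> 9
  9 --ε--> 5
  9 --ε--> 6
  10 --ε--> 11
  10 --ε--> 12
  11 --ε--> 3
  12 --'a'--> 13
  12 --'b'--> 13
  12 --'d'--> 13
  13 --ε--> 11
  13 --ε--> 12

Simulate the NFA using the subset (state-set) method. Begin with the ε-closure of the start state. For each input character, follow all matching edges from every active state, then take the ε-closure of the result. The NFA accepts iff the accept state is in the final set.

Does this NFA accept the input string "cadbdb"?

Answer: ACCEPT

Trace:
S₀ = ε-closure({0}) = {0}
'c' @ 1: {1,2,3,4,5,6,10,11,12}  ✓accept
'a' @ 2: {3,11,12,13}  ✓accept
'd' @ 3: {3,11,12,13}  ✓accept
'b' @ 4: {3,11,12,13}  ✓accept
'd' @ 5: {3,11,12,13}  ✓accept
'b' @ 6: {3,11,12,13}  ✓accept
after full input: {3,11,12,13}  (accept=3 in)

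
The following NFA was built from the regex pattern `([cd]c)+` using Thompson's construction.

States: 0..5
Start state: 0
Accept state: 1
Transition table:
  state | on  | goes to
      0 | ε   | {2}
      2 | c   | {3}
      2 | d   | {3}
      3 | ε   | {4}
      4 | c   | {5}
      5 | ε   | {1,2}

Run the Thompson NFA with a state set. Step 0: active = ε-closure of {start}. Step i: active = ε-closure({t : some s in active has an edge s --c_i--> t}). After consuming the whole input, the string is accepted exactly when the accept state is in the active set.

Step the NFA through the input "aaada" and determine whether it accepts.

initial (ε-close {0}): {0,2}
'a' @ 1: {}  — state set empty
rest 'aada' ignored (set empty)
after full input: {}  (accept=1 not in)

Answer: REJECT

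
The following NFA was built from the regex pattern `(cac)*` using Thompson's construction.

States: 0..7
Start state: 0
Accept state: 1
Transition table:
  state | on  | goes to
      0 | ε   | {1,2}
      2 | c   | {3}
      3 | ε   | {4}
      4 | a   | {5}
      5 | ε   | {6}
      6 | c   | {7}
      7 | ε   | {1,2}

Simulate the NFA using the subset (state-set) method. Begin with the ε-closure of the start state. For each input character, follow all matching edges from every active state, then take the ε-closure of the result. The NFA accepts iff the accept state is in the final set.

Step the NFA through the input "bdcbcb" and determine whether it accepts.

S₀ = ε-closure({0}) = {0,1,2}
'b' @ 1: {}  — state set empty
rest 'dcbcb' ignored (set empty)
end set {} — state 1 not in

Answer: REJECT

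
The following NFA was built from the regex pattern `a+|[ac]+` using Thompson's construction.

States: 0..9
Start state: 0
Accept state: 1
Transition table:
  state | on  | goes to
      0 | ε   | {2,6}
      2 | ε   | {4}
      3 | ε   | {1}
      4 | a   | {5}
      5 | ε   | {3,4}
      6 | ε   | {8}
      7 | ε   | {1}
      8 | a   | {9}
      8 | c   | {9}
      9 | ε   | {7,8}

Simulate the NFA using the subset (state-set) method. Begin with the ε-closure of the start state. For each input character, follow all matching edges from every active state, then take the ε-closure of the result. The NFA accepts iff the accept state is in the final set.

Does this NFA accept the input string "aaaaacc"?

Answer: ACCEPT

Steps:
S₀ = ε-closure({0}) = {0,2,4,6,8}
'a' @ 1: {1,3,4,5,7,8,9}  [accepting]
'a' @ 2: {1,3,4,5,7,8,9}  [accepting]
'a' @ 3: {1,3,4,5,7,8,9}  [accepting]
'a' @ 4: {1,3,4,5,7,8,9}  [accepting]
'a' @ 5: {1,3,4,5,7,8,9}  [accepting]
'c' @ 6: {1,7,8,9}  [accepting]
'c' @ 7: {1,7,8,9}  [accepting]
after full input: {1,7,8,9}  (accept=1 in)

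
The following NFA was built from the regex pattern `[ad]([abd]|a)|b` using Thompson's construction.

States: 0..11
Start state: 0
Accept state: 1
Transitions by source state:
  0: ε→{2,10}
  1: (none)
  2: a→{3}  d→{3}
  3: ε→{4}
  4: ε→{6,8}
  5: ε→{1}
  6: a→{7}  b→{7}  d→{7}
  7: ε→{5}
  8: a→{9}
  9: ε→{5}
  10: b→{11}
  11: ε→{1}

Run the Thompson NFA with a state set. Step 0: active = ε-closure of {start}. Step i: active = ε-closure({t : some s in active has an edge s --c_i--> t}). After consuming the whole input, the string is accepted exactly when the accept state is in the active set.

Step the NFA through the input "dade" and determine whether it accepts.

Answer: REJECT

Derivation:
start: ε-closure({0}) = {0,2,10}
'd' @ 1: {3,4,6,8}
'a' @ 2: {1,5,7,9}  ✓accept
'd' @ 3: {}  — no active states
rest 'e' ignored (set empty)
final: {}; accept 1 not in set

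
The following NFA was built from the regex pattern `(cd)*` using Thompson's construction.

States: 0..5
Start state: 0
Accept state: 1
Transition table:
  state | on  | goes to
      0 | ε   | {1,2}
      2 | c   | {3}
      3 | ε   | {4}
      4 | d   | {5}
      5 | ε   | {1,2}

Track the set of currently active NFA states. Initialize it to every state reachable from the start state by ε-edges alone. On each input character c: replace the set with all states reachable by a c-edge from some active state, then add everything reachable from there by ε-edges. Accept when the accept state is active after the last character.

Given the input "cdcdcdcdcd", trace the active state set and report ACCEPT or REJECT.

initial (ε-close {0}): {0,1,2}
'c' @ 1: {3,4}
'd' @ 2: {1,2,5}  (accept∈set)
'c' @ 3: {3,4}
'd' @ 4: {1,2,5}  (accept∈set)
'c' @ 5: {3,4}
'd' @ 6: {1,2,5}  (accept∈set)
'c' @ 7: {3,4}
'd' @ 8: {1,2,5}  (accept∈set)
'c' @ 9: {3,4}
'd' @ 10: {1,2,5}  (accept∈set)
after full input: {1,2,5}  (accept=1 in)

Answer: ACCEPT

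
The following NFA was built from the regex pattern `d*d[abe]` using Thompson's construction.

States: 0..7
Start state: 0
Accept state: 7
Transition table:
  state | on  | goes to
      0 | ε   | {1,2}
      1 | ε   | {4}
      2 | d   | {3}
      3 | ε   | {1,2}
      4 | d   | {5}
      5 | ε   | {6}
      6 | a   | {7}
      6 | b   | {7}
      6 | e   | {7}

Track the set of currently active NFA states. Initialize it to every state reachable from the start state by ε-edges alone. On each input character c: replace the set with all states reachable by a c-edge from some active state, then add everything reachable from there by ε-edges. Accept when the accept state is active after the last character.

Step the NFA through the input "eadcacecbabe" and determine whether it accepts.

Answer: REJECT

Derivation:
start: ε-closure({0}) = {0,1,2,4}
'e' @ 1: {}  — no active states
rest 'adcacecbabe' ignored (set empty)
end set {} — state 7 not in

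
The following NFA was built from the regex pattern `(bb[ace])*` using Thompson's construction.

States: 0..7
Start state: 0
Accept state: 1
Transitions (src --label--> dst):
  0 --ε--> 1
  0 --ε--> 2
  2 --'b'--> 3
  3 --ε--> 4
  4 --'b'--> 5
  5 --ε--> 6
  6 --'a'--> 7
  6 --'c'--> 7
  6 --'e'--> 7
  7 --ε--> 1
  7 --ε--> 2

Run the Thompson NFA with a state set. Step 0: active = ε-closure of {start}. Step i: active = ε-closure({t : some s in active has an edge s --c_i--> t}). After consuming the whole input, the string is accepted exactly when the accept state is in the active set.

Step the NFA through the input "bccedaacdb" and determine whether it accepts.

Answer: REJECT

Trace:
S₀ = ε-closure({0}) = {0,1,2}
'b' @ 1: {3,4}
'c' @ 2: {}  — dead — no transitions
rest 'cedaacdb' ignored (set empty)
final: {}; accept 1 not in set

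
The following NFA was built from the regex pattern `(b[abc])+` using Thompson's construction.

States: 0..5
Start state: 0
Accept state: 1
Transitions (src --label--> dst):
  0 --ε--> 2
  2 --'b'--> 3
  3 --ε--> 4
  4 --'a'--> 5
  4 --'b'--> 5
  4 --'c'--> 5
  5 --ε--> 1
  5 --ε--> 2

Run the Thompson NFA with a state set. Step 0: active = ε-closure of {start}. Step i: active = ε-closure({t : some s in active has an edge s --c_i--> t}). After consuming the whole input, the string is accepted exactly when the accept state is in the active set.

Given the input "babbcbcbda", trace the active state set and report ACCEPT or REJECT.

Answer: REJECT

Trace:
initial (ε-close {0}): {0,2}
'b' @ 1: {3,4}
'a' @ 2: {1,2,5}  [accepting]
'b' @ 3: {3,4}
'b' @ 4: {1,2,5}  [accepting]
'c' @ 5: {}  — state set empty
rest 'bcbda' ignored (set empty)
final: {}; accept 1 not in set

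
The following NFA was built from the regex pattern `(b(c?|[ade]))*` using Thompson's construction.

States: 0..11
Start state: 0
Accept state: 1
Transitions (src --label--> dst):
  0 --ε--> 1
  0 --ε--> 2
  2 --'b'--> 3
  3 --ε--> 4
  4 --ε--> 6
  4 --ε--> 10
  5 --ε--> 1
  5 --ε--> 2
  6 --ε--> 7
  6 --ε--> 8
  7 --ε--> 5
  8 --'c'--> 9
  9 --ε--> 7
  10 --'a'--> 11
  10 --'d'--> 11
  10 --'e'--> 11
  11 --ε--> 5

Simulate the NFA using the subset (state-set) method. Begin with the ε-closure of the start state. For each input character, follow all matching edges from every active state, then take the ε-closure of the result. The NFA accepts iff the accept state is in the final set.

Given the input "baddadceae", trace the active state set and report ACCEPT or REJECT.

Answer: REJECT

Trace:
start: ε-closure({0}) = {0,1,2}
'b' @ 1: {1,2,3,4,5,6,7,8,10}  ✓accept
'a' @ 2: {1,2,5,11}  ✓accept
'd' @ 3: {}  — state set empty
rest 'dadceae' ignored (set empty)
after full input: {}  (accept=1 not in)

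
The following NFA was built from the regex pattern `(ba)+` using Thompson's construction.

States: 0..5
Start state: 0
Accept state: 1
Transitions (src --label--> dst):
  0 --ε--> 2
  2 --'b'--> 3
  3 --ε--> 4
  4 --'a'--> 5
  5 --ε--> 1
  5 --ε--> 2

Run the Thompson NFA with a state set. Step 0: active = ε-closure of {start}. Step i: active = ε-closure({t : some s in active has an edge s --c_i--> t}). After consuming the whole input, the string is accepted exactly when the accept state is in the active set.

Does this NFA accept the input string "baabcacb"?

start: ε-closure({0}) = {0,2}
'b' @ 1: {3,4}
'a' @ 2: {1,2,5}  [accepting]
'a' @ 3: {}  — no active states
rest 'bcacb' ignored (set empty)
final: {}; accept 1 not in set

Answer: REJECT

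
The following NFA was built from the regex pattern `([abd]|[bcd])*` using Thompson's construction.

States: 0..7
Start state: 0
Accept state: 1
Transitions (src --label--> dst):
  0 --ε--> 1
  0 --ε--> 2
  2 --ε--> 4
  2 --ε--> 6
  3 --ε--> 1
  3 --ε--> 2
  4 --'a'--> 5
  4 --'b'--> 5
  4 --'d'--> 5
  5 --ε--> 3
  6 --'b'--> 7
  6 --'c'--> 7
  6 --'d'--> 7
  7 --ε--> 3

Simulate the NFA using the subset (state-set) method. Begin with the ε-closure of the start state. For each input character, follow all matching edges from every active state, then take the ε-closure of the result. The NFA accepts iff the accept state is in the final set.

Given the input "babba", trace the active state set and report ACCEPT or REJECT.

Answer: ACCEPT

Derivation:
start: ε-closure({0}) = {0,1,2,4,6}
'b' @ 1: {1,2,3,4,5,6,7}  ✓accept
'a' @ 2: {1,2,3,4,5,6}  ✓accept
'b' @ 3: {1,2,3,4,5,6,7}  ✓accept
'b' @ 4: {1,2,3,4,5,6,7}  ✓accept
'a' @ 5: {1,2,3,4,5,6}  ✓accept
final: {1,2,3,4,5,6}; accept 1 in set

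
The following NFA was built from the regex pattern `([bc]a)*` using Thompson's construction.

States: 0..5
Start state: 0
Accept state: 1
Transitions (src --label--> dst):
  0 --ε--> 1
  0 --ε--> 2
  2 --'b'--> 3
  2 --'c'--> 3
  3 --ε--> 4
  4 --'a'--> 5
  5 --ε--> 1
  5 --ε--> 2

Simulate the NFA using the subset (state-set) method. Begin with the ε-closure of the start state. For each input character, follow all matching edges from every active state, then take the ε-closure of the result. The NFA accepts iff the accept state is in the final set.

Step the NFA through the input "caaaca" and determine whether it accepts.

S₀ = ε-closure({0}) = {0,1,2}
'c' @ 1: {3,4}
'a' @ 2: {1,2,5}  (accept∈set)
'a' @ 3: {}  — no active states
rest 'aca' ignored (set empty)
final: {}; accept 1 not in set

Answer: REJECT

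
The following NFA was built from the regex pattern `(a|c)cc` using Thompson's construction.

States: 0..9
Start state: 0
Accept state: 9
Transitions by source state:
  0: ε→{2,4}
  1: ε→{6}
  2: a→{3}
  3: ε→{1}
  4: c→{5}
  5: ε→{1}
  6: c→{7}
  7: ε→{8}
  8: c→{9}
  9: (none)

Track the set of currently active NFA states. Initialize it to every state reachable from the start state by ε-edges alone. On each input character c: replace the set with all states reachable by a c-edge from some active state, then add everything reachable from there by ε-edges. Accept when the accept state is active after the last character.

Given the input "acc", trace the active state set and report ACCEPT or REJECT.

Answer: ACCEPT

Derivation:
S₀ = ε-closure({0}) = {0,2,4}
'a' @ 1: {1,3,6}
'c' @ 2: {7,8}
'c' @ 3: {9}  ✓accept
after full input: {9}  (accept=9 in)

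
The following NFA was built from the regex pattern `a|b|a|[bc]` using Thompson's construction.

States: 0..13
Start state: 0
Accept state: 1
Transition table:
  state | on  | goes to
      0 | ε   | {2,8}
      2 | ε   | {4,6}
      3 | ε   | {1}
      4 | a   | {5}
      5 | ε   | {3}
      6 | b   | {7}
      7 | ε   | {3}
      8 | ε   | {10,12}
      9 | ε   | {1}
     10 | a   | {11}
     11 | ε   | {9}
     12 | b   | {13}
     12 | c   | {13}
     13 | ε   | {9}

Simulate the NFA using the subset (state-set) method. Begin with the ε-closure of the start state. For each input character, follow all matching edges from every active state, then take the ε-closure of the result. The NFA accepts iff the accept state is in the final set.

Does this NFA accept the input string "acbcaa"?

S₀ = ε-closure({0}) = {0,2,4,6,8,10,12}
'a' @ 1: {1,3,5,9,11}  [accepting]
'c' @ 2: {}  — no active states
rest 'bcaa' ignored (set empty)
after full input: {}  (accept=1 not in)

Answer: REJECT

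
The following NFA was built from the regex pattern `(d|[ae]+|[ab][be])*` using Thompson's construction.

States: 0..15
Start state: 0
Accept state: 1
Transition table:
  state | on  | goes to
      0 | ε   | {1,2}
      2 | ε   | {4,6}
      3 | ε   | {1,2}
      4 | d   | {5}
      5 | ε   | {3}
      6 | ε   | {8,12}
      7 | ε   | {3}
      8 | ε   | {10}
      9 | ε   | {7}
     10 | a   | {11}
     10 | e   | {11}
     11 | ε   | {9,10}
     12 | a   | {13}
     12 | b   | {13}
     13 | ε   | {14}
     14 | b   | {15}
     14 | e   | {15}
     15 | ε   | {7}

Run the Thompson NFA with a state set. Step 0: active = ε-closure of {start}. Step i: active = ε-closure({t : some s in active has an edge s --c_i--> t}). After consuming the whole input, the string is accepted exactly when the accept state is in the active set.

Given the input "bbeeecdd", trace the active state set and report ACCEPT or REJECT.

S₀ = ε-closure({0}) = {0,1,2,4,6,8,10,12}
'b' @ 1: {13,14}
'b' @ 2: {1,2,3,4,6,7,8,10,12,15}  ✓accept
'e' @ 3: {1,2,3,4,6,7,8,9,10,11,12}  ✓accept
'e' @ 4: {1,2,3,4,6,7,8,9,10,11,12}  ✓accept
'e' @ 5: {1,2,3,4,6,7,8,9,10,11,12}  ✓accept
'c' @ 6: {}  — no active states
rest 'dd' ignored (set empty)
end set {} — state 1 not in

Answer: REJECT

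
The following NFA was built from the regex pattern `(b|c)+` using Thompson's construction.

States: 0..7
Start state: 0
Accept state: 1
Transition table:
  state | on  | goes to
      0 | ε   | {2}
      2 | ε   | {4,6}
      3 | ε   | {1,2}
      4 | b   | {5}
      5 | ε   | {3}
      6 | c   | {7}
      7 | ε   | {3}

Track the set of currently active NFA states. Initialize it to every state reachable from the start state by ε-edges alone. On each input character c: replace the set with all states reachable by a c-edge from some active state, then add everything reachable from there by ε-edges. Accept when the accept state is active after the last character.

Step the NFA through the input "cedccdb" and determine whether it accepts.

start: ε-closure({0}) = {0,2,4,6}
'c' @ 1: {1,2,3,4,6,7}  (accept∈set)
'e' @ 2: {}  — state set empty
rest 'dccdb' ignored (set empty)
final: {}; accept 1 not in set

Answer: REJECT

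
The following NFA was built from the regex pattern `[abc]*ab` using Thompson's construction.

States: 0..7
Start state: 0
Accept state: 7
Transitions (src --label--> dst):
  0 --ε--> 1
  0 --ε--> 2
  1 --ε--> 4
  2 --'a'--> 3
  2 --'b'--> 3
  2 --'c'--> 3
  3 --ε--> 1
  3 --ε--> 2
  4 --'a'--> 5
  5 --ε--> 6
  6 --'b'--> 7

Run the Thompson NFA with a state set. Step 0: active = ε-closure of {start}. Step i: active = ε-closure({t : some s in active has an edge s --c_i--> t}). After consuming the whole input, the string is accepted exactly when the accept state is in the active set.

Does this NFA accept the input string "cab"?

Answer: ACCEPT

Derivation:
initial (ε-close {0}): {0,1,2,4}
'c' @ 1: {1,2,3,4}
'a' @ 2: {1,2,3,4,5,6}
'b' @ 3: {1,2,3,4,7}  [accepting]
end set {1,2,3,4,7} — state 7 in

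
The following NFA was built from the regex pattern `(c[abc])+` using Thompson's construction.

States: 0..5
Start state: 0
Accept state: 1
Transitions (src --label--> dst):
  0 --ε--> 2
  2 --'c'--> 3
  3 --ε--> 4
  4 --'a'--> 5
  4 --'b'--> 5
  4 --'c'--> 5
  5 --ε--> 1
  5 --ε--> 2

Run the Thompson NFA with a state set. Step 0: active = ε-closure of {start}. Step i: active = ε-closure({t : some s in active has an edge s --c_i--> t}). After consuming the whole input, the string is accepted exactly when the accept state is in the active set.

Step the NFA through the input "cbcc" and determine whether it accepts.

start: ε-closure({0}) = {0,2}
'c' @ 1: {3,4}
'b' @ 2: {1,2,5}  (accept∈set)
'c' @ 3: {3,4}
'c' @ 4: {1,2,5}  (accept∈set)
final: {1,2,5}; accept 1 in set

Answer: ACCEPT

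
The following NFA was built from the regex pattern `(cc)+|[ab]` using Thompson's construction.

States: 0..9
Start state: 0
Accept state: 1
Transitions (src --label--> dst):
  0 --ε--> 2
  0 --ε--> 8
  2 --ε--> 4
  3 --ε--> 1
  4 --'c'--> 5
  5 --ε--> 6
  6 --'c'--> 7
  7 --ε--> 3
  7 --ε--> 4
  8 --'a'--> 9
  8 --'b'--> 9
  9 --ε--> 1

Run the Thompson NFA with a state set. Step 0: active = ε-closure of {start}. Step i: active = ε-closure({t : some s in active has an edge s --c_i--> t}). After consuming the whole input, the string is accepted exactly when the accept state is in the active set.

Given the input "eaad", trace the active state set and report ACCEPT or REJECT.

Answer: REJECT

Derivation:
S₀ = ε-closure({0}) = {0,2,4,8}
'e' @ 1: {}  — dead — no transitions
rest 'aad' ignored (set empty)
final: {}; accept 1 not in set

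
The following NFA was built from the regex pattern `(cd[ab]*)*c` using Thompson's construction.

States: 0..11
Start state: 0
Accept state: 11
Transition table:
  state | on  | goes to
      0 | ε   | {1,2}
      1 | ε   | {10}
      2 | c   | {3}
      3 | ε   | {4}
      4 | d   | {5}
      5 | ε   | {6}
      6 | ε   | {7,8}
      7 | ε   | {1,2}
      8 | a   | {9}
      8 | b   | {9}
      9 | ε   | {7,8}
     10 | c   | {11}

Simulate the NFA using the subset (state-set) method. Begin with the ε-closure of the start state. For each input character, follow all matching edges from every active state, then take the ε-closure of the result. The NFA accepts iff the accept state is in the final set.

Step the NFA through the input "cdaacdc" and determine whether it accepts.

S₀ = ε-closure({0}) = {0,1,2,10}
'c' @ 1: {3,4,11}  ✓accept
'd' @ 2: {1,2,5,6,7,8,10}
'a' @ 3: {1,2,7,8,9,10}
'a' @ 4: {1,2,7,8,9,10}
'c' @ 5: {3,4,11}  ✓accept
'd' @ 6: {1,2,5,6,7,8,10}
'c' @ 7: {3,4,11}  ✓accept
after full input: {3,4,11}  (accept=11 in)

Answer: ACCEPT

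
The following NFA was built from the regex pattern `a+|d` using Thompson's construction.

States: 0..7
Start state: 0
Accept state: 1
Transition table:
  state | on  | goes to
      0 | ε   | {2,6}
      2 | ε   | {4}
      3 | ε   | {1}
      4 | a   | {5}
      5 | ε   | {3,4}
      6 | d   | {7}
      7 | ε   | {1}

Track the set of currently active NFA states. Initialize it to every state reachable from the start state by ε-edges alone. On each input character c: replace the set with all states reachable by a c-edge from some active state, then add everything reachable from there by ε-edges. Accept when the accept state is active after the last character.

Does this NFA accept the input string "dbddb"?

start: ε-closure({0}) = {0,2,4,6}
'd' @ 1: {1,7}  (accept∈set)
'b' @ 2: {}  — state set empty
rest 'ddb' ignored (set empty)
final: {}; accept 1 not in set

Answer: REJECT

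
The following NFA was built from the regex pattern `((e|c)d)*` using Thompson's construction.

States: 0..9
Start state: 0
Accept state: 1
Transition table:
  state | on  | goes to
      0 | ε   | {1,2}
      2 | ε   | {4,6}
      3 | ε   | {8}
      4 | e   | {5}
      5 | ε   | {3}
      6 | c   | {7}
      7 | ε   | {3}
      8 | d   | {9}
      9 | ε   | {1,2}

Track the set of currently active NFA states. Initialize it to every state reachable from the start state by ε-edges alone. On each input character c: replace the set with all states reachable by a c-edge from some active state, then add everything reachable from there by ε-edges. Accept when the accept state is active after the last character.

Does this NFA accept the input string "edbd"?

Answer: REJECT

Trace:
initial (ε-close {0}): {0,1,2,4,6}
'e' @ 1: {3,5,8}
'd' @ 2: {1,2,4,6,9}  [accepting]
'b' @ 3: {}  — state set empty
rest 'd' ignored (set empty)
after full input: {}  (accept=1 not in)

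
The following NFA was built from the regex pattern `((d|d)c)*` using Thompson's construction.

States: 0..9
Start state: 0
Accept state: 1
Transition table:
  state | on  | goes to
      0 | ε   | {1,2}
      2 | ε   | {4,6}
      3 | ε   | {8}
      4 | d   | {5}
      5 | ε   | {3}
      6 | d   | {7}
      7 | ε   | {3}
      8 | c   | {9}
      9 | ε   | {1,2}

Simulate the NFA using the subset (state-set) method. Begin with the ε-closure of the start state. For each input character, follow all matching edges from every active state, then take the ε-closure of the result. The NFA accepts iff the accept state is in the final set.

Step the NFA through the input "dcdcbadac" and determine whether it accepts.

initial (ε-close {0}): {0,1,2,4,6}
'd' @ 1: {3,5,7,8}
'c' @ 2: {1,2,4,6,9}  [accepting]
'd' @ 3: {3,5,7,8}
'c' @ 4: {1,2,4,6,9}  [accepting]
'b' @ 5: {}  — state set empty
rest 'adac' ignored (set empty)
end set {} — state 1 not in

Answer: REJECT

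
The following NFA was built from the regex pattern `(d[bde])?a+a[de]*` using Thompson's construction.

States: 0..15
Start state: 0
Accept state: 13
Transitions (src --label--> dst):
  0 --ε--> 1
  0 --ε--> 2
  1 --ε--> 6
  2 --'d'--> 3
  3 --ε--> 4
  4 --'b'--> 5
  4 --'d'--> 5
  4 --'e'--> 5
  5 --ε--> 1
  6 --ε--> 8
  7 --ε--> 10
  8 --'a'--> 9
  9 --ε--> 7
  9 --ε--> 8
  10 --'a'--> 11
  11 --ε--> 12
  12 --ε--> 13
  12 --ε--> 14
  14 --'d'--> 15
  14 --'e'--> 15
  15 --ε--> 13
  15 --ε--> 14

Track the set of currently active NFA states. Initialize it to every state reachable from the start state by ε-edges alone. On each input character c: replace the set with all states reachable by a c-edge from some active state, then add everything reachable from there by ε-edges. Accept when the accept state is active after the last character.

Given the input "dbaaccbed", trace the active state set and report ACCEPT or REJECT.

start: ε-closure({0}) = {0,1,2,6,8}
'd' @ 1: {3,4}
'b' @ 2: {1,5,6,8}
'a' @ 3: {7,8,9,10}
'a' @ 4: {7,8,9,10,11,12,13,14}  ✓accept
'c' @ 5: {}  — dead — no transitions
rest 'cbed' ignored (set empty)
after full input: {}  (accept=13 not in)

Answer: REJECT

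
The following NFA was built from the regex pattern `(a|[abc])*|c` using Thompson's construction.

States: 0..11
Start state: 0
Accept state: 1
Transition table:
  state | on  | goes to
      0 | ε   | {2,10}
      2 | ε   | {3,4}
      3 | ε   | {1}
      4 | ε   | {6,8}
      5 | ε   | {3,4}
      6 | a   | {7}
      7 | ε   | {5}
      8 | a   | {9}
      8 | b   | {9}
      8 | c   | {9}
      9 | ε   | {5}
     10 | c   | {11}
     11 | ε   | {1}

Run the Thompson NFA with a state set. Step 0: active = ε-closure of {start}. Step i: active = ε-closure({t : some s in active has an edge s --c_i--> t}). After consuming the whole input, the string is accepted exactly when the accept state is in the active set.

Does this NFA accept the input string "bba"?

Answer: ACCEPT

Steps:
S₀ = ε-closure({0}) = {0,1,2,3,4,6,8,10}
'b' @ 1: {1,3,4,5,6,8,9}  (accept∈set)
'b' @ 2: {1,3,4,5,6,8,9}  (accept∈set)
'a' @ 3: {1,3,4,5,6,7,8,9}  (accept∈set)
end set {1,3,4,5,6,7,8,9} — state 1 in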